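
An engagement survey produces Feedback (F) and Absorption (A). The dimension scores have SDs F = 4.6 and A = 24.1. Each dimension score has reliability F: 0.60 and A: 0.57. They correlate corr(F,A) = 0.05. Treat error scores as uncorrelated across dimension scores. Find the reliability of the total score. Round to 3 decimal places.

0.579

Var(F+A) = 4.6² + 24.1² + 2·[4.6·24.1·0.05] = 601.97 + 11.086 = 613.056.
Because errors are independent across components, Cov(Tᵢ,Tⱼ) = Cov(Xᵢ,Xⱼ); the off-diagonal part of the true-score variance is the same as above.
True-score variance = [4.6²·0.60 + 24.1²·0.57] + 11.086 = 343.758 + 11.086 = 354.844.
Reliability = 354.844 / 613.056 = 0.579.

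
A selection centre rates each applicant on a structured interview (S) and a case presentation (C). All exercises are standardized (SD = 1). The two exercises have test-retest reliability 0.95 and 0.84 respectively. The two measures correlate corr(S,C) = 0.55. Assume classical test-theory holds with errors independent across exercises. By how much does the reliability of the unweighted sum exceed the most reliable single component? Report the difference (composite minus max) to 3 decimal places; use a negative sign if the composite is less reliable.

-0.018

Var(sum) = 2 + 1.1 = 3.1; true-score variance = 1.79 + 1.1 = 2.89; composite reliability = 0.9323.
Max component reliability = 0.9500.
Difference = 0.9323 − 0.9500 = -0.018.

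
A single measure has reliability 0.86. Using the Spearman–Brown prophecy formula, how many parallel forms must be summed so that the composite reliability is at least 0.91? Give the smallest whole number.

2

k ≥ ρ*(1−ρ₁)/(ρ₁(1−ρ*)) = 0.91·0.14 / (0.86·0.09) = 1.646.
Smallest integer k = 2.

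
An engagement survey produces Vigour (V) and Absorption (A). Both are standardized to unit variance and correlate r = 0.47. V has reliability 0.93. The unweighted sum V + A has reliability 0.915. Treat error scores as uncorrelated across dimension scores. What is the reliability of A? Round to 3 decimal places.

Var(V+A) = 2 + 2·0.47 = 2.940.
True-score variance = ρ_V + ρ_A + 2·0.47, so 0.915 = (0.93 + ρ_A + 0.94) / 2.940.
ρ_A = 0.915·2.940 − 0.93 − 0.94 = 0.820.

0.820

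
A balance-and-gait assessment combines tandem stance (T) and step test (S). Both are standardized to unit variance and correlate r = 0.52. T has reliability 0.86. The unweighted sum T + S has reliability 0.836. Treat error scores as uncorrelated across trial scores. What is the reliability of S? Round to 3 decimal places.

Var(T+S) = 2 + 2·0.52 = 3.040.
True-score variance = ρ_T + ρ_S + 2·0.52, so 0.836 = (0.86 + ρ_S + 1.04) / 3.040.
ρ_S = 0.836·3.040 − 0.86 − 1.04 = 0.641.

0.641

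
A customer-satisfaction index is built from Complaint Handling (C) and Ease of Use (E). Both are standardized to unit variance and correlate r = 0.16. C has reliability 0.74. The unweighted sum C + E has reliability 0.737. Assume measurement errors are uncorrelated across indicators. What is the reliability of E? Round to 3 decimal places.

0.650

Var(C+E) = 2 + 2·0.16 = 2.320.
True-score variance = ρ_C + ρ_E + 2·0.16, so 0.737 = (0.74 + ρ_E + 0.32) / 2.320.
ρ_E = 0.737·2.320 − 0.74 − 0.32 = 0.650.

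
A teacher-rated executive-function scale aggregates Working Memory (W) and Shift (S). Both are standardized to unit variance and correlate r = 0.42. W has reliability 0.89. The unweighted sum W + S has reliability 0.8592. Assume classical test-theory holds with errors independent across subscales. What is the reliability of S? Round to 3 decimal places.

Var(W+S) = 2 + 2·0.42 = 2.840.
True-score variance = ρ_W + ρ_S + 2·0.42, so 0.8592 = (0.89 + ρ_S + 0.84) / 2.840.
ρ_S = 0.8592·2.840 − 0.89 − 0.84 = 0.710.

0.710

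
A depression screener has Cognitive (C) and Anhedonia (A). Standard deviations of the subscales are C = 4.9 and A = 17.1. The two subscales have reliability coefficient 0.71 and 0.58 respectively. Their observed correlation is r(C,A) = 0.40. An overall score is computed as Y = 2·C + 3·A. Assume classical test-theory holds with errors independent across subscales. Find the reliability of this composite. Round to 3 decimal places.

0.638

Var(Y) = 2²·4.9² + 3²·17.1² + 2·[6·4.9·17.1·0.40] = 2727.73 + 402.192 = 3129.92.
Under uncorrelated errors the observed covariances equal the true-score covariances, so only the own-variance terms attenuate.
True-score variance = [2²·4.9²·0.71 + 3²·17.1²·0.58] + 402.192 = 1594.57 + 402.192 = 1996.76.
Reliability = 1996.76 / 3129.92 = 0.638.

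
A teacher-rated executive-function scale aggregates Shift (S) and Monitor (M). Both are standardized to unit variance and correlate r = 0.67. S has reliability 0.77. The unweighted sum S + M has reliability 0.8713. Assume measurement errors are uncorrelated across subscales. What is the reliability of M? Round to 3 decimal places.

0.800

Var(S+M) = 2 + 2·0.67 = 3.340.
True-score variance = ρ_S + ρ_M + 2·0.67, so 0.8713 = (0.77 + ρ_M + 1.34) / 3.340.
ρ_M = 0.8713·3.340 − 0.77 − 1.34 = 0.800.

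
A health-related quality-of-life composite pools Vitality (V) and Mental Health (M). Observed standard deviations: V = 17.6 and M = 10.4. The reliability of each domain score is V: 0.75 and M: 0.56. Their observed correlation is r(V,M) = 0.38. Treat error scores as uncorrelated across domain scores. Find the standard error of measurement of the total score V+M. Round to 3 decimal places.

Var(total) = 417.92 + 139.11 = 557.03.
True-score variance = 292.89 + 139.11 = 432, so reliability = 0.7755.
Error variance = 557.03 − 432 = 125.03; SEM = √125.03 = 11.182.

11.182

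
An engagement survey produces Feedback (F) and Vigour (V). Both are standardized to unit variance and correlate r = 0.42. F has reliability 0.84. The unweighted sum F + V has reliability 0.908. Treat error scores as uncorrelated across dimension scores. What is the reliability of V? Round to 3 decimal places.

0.899

Var(F+V) = 2 + 2·0.42 = 2.840.
True-score variance = ρ_F + ρ_V + 2·0.42, so 0.908 = (0.84 + ρ_V + 0.84) / 2.840.
ρ_V = 0.908·2.840 − 0.84 − 0.84 = 0.899.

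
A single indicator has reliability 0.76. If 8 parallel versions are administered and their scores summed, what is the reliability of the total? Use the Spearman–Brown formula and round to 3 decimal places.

ρ_k = kρ / (1 + (k−1)ρ) = 8·0.76 / (1 + 7·0.76) = 6.080 / 6.320 = 0.962.

0.962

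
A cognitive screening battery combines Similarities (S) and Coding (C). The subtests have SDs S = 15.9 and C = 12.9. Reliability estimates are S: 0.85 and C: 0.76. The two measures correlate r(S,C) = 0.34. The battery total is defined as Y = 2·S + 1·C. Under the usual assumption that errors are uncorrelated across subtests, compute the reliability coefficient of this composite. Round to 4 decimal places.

Var(Y) = 2²·15.9² + 12.9² + 2·[2·15.9·12.9·0.34] = 1177.65 + 278.95 = 1456.6.
Because errors are independent across components, Cov(Tᵢ,Tⱼ) = Cov(Xᵢ,Xⱼ); the off-diagonal part of the true-score variance is the same as above.
True-score variance = [2²·15.9²·0.85 + 12.9²·0.76] + 278.95 = 986.026 + 278.95 = 1264.98.
Reliability = 1264.98 / 1456.6 = 0.8684.

0.8684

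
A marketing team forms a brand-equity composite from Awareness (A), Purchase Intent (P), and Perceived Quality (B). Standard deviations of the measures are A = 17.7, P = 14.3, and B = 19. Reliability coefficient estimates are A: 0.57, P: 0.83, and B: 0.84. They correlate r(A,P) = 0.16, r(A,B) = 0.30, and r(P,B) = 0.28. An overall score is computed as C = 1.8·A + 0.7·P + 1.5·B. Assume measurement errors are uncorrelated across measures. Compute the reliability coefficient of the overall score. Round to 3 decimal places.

Var(C) = 1.8²·17.7² + 0.7²·14.3² + 1.5²·19² + 2·[1.26·17.7·14.3·0.16 + 2.7·17.7·19·0.30 + 1.05·14.3·19·0.28] = 1927.51 + 806.62 = 2734.13.
Because errors are independent across components, Cov(Tᵢ,Tⱼ) = Cov(Xᵢ,Xⱼ); the off-diagonal part of the true-score variance is the same as above.
True-score variance = [1.8²·17.7²·0.57 + 0.7²·14.3²·0.83 + 1.5²·19²·0.84] + 806.62 = 1344.04 + 806.62 = 2150.66.
Reliability = 2150.66 / 2734.13 = 0.787.

0.787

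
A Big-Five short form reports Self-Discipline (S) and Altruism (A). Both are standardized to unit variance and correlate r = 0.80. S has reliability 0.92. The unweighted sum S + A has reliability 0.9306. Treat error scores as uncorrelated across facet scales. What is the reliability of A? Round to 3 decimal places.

Var(S+A) = 2 + 2·0.80 = 3.600.
True-score variance = ρ_S + ρ_A + 2·0.80, so 0.9306 = (0.92 + ρ_A + 1.60) / 3.600.
ρ_A = 0.9306·3.600 − 0.92 − 1.60 = 0.830.

0.830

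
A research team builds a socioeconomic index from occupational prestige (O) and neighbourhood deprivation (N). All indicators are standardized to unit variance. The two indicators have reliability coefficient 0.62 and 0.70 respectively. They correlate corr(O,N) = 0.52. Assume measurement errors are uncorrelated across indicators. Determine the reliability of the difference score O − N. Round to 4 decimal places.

0.2917

Var(O−N) = 1 + 1 − 2·0.52 = 2 − 1.04 = 0.96.
Under uncorrelated errors the observed covariances equal the true-score covariances, so only the own-variance terms attenuate.
True-score variance = [0.62 + 0.70] − 1.04 = 1.32 − 1.04 = 0.28.
Reliability = 0.28 / 0.96 = 0.2917.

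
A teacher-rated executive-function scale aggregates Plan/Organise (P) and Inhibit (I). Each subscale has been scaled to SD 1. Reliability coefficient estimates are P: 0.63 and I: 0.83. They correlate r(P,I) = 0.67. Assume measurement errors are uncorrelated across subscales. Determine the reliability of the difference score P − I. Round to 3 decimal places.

Var(P−I) = 1 + 1 − 2·0.67 = 2 − 1.34 = 0.66.
With uncorrelated errors the cross-covariances are all true-score covariance, so they carry over unchanged; only the diagonal terms shrink to ρᵢσᵢ².
True-score variance = [0.63 + 0.83] − 1.34 = 1.46 − 1.34 = 0.12.
Reliability = 0.12 / 0.66 = 0.182.

0.182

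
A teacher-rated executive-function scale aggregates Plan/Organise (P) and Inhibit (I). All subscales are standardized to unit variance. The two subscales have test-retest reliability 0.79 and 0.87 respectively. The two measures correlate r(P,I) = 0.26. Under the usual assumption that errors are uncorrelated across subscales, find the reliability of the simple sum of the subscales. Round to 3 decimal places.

0.865

Var(P+I) = 2 + 2·[0.26] = 2 + 0.52 = 2.52.
Because errors are independent across components, Cov(Tᵢ,Tⱼ) = Cov(Xᵢ,Xⱼ); the off-diagonal part of the true-score variance is the same as above.
True-score variance = [0.79 + 0.87] + 0.52 = 1.66 + 0.52 = 2.18.
Reliability = 2.18 / 2.52 = 0.865.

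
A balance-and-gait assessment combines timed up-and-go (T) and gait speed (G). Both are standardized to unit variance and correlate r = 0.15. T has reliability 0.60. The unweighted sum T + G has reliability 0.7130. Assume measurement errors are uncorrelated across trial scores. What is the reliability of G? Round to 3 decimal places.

Var(T+G) = 2 + 2·0.15 = 2.300.
True-score variance = ρ_T + ρ_G + 2·0.15, so 0.7130 = (0.60 + ρ_G + 0.30) / 2.300.
ρ_G = 0.7130·2.300 − 0.60 − 0.30 = 0.740.

0.740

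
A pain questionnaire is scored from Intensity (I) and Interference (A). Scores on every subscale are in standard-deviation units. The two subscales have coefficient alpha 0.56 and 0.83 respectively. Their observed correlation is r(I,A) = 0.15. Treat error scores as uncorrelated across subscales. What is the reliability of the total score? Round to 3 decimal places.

Var(I+A) = 2 + 2·[0.15] = 2 + 0.3 = 2.3.
With uncorrelated errors the cross-covariances are all true-score covariance, so they carry over unchanged; only the diagonal terms shrink to ρᵢσᵢ².
True-score variance = [0.56 + 0.83] + 0.3 = 1.39 + 0.3 = 1.69.
Reliability = 1.69 / 2.3 = 0.735.

0.735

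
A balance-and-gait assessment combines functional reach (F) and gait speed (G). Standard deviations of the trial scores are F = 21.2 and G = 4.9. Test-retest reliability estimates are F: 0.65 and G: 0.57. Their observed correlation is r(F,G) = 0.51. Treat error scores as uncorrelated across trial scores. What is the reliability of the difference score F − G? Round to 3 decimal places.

0.544

Var(F−G) = 21.2² + 4.9² − 2·21.2·4.9·0.51 = 473.45 − 105.958 = 367.492.
With uncorrelated errors the cross-covariances are all true-score covariance, so they carry over unchanged; only the diagonal terms shrink to ρᵢσᵢ².
True-score variance = [21.2²·0.65 + 4.9²·0.57] − 105.958 = 305.822 − 105.958 = 199.864.
Reliability = 199.864 / 367.492 = 0.544.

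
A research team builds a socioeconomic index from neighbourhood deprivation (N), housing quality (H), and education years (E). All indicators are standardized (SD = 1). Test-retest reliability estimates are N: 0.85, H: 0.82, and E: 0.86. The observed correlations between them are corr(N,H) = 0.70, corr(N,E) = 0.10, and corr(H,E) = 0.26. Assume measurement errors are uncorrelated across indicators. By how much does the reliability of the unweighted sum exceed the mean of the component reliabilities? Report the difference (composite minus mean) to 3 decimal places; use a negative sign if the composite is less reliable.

Var(sum) = 3 + 2.12 = 5.12; true-score variance = 2.53 + 2.12 = 4.65; composite reliability = 0.9082.
Mean component reliability = 0.8433.
Difference = 0.9082 − 0.8433 = 0.065.

0.065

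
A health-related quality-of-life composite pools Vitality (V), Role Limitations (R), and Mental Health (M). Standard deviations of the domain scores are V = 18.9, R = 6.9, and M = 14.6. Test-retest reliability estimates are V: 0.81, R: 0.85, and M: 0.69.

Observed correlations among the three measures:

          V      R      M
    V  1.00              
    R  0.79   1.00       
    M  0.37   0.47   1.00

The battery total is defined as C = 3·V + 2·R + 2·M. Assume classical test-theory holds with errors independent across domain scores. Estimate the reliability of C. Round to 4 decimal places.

0.8727

Var(C) = 3²·18.9² + 2²·6.9² + 2²·14.6² + 2·[6·18.9·6.9·0.79 + 6·18.9·14.6·0.37 + 4·6.9·14.6·0.47] = 4257.97 + 2840.24 = 7098.21.
Because errors are independent across components, Cov(Tᵢ,Tⱼ) = Cov(Xᵢ,Xⱼ); the off-diagonal part of the true-score variance is the same as above.
True-score variance = [3²·18.9²·0.81 + 2²·6.9²·0.85 + 2²·14.6²·0.69] + 2840.24 = 3354.26 + 2840.24 = 6194.5.
Reliability = 6194.5 / 7098.21 = 0.8727.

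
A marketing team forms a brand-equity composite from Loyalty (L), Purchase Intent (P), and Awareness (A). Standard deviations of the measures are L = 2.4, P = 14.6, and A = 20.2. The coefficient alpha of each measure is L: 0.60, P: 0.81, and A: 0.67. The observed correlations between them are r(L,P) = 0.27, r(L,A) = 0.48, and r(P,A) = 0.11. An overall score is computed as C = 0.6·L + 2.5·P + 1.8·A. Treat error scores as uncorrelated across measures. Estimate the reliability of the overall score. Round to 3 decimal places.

Var(C) = 0.6²·2.4² + 2.5²·14.6² + 1.8²·20.2² + 2·[1.5·2.4·14.6·0.27 + 1.08·2.4·20.2·0.48 + 4.5·14.6·20.2·0.11] = 2656.37 + 370.617 = 3026.99.
Because errors are independent across components, Cov(Tᵢ,Tⱼ) = Cov(Xᵢ,Xⱼ); the off-diagonal part of the true-score variance is the same as above.
True-score variance = [0.6²·2.4²·0.60 + 2.5²·14.6²·0.81 + 1.8²·20.2²·0.67] + 370.617 = 1966.14 + 370.617 = 2336.76.
Reliability = 2336.76 / 3026.99 = 0.772.

0.772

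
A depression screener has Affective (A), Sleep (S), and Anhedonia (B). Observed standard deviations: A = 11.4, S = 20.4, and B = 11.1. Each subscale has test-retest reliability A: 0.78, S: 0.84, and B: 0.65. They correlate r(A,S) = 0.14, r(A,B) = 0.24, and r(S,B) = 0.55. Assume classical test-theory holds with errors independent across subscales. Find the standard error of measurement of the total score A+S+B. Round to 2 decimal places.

11.76

Var(total) = 669.33 + 374.94 = 1044.27.
True-score variance = 531.03 + 374.94 = 905.97, so reliability = 0.8676.
Error variance = 1044.27 − 905.97 = 138.3; SEM = √138.3 = 11.76.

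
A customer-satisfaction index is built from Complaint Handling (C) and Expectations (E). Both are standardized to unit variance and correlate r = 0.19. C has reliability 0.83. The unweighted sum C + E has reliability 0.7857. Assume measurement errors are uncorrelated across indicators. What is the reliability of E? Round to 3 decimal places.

Var(C+E) = 2 + 2·0.19 = 2.380.
True-score variance = ρ_C + ρ_E + 2·0.19, so 0.7857 = (0.83 + ρ_E + 0.38) / 2.380.
ρ_E = 0.7857·2.380 − 0.83 − 0.38 = 0.660.

0.660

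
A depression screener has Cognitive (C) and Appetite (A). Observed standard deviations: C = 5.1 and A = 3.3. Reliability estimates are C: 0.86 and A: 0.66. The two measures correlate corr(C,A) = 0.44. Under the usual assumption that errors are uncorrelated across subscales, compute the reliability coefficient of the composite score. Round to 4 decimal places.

Var(C+A) = 5.1² + 3.3² + 2·[5.1·3.3·0.44] = 36.9 + 14.8104 = 51.7104.
Under uncorrelated errors the observed covariances equal the true-score covariances, so only the own-variance terms attenuate.
True-score variance = [5.1²·0.86 + 3.3²·0.66] + 14.8104 = 29.556 + 14.8104 = 44.3664.
Reliability = 44.3664 / 51.7104 = 0.8580.

0.8580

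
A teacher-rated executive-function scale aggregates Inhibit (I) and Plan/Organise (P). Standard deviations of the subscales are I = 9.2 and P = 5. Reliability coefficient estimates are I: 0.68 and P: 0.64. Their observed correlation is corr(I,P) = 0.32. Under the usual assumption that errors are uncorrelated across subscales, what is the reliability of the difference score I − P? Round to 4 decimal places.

Var(I−P) = 9.2² + 5² − 2·9.2·5·0.32 = 109.64 − 29.44 = 80.2.
Under uncorrelated errors the observed covariances equal the true-score covariances, so only the own-variance terms attenuate.
True-score variance = [9.2²·0.68 + 5²·0.64] − 29.44 = 73.5552 − 29.44 = 44.1152.
Reliability = 44.1152 / 80.2 = 0.5501.

0.5501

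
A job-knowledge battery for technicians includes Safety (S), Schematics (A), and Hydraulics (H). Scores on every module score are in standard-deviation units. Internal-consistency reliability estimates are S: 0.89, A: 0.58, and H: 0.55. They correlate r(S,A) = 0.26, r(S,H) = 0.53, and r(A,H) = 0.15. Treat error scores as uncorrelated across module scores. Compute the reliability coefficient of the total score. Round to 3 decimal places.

0.799

Var(S+A+H) = 3 + 2·[0.26 + 0.53 + 0.15] = 3 + 1.88 = 4.88.
With uncorrelated errors the cross-covariances are all true-score covariance, so they carry over unchanged; only the diagonal terms shrink to ρᵢσᵢ².
True-score variance = [0.89 + 0.58 + 0.55] + 1.88 = 2.02 + 1.88 = 3.9.
Reliability = 3.9 / 4.88 = 0.799.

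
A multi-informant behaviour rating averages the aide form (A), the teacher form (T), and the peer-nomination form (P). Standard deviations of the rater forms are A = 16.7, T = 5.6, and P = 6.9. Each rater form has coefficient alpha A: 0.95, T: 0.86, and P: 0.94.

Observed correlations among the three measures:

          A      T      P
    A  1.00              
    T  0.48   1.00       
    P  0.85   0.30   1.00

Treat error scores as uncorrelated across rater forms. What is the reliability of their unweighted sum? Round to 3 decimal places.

0.968

Var(A+T+P) = 16.7² + 5.6² + 6.9² + 2·[16.7·5.6·0.48 + 16.7·6.9·0.85 + 5.6·6.9·0.30] = 357.86 + 308.854 = 666.714.
Under uncorrelated errors the observed covariances equal the true-score covariances, so only the own-variance terms attenuate.
True-score variance = [16.7²·0.95 + 5.6²·0.86 + 6.9²·0.94] + 308.854 = 336.668 + 308.854 = 645.523.
Reliability = 645.523 / 666.714 = 0.968.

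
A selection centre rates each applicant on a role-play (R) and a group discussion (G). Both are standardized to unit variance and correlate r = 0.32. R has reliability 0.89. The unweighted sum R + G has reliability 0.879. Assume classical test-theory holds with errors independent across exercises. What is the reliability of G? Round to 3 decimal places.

0.791

Var(R+G) = 2 + 2·0.32 = 2.640.
True-score variance = ρ_R + ρ_G + 2·0.32, so 0.879 = (0.89 + ρ_G + 0.64) / 2.640.
ρ_G = 0.879·2.640 − 0.89 − 0.64 = 0.791.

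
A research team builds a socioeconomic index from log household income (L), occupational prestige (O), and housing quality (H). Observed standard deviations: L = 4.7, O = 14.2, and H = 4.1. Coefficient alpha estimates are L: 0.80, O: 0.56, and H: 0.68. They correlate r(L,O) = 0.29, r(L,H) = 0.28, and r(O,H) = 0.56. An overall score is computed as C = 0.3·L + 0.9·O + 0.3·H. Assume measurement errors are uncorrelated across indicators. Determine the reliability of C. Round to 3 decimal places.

0.629

Var(C) = 0.3²·4.7² + 0.9²·14.2² + 0.3²·4.1² + 2·[0.27·4.7·14.2·0.29 + 0.09·4.7·4.1·0.28 + 0.27·14.2·4.1·0.56] = 166.829 + 29.0284 = 195.858.
With uncorrelated errors the cross-covariances are all true-score covariance, so they carry over unchanged; only the diagonal terms shrink to ρᵢσᵢ².
True-score variance = [0.3²·4.7²·0.80 + 0.9²·14.2²·0.56 + 0.3²·4.1²·0.68] + 29.0284 = 94.0832 + 29.0284 = 123.112.
Reliability = 123.112 / 195.858 = 0.629.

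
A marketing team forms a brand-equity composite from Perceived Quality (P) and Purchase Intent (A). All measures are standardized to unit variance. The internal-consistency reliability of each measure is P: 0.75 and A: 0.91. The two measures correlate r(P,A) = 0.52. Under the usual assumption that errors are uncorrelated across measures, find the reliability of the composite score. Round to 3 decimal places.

Var(P+A) = 2 + 2·[0.52] = 2 + 1.04 = 3.04.
Because errors are independent across components, Cov(Tᵢ,Tⱼ) = Cov(Xᵢ,Xⱼ); the off-diagonal part of the true-score variance is the same as above.
True-score variance = [0.75 + 0.91] + 1.04 = 1.66 + 1.04 = 2.7.
Reliability = 2.7 / 3.04 = 0.888.

0.888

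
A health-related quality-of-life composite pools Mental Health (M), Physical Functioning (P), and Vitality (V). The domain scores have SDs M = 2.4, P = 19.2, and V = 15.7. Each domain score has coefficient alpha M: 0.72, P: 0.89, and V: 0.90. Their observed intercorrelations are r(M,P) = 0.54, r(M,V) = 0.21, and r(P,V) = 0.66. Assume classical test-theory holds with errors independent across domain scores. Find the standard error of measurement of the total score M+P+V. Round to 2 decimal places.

8.17

Var(total) = 620.89 + 463.493 = 1084.38.
True-score variance = 554.078 + 463.493 = 1017.57, so reliability = 0.9384.
Error variance = 1084.38 − 1017.57 = 66.8122; SEM = √66.8122 = 8.17.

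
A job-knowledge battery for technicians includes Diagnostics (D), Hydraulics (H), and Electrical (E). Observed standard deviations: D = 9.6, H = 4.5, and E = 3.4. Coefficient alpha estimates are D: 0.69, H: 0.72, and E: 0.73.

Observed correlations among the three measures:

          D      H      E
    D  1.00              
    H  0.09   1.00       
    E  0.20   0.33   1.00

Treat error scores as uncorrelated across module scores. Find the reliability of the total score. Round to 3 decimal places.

0.759

Var(D+H+E) = 9.6² + 4.5² + 3.4² + 2·[9.6·4.5·0.09 + 9.6·3.4·0.20 + 4.5·3.4·0.33] = 123.97 + 30.93 = 154.9.
Because errors are independent across components, Cov(Tᵢ,Tⱼ) = Cov(Xᵢ,Xⱼ); the off-diagonal part of the true-score variance is the same as above.
True-score variance = [9.6²·0.69 + 4.5²·0.72 + 3.4²·0.73] + 30.93 = 86.6092 + 30.93 = 117.539.
Reliability = 117.539 / 154.9 = 0.759.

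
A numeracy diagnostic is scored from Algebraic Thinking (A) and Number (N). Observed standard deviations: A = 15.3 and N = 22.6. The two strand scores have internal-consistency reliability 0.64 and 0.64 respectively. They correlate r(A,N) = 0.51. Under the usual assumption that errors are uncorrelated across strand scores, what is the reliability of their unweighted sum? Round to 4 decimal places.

0.7557

Var(A+N) = 15.3² + 22.6² + 2·[15.3·22.6·0.51] = 744.85 + 352.696 = 1097.55.
With uncorrelated errors the cross-covariances are all true-score covariance, so they carry over unchanged; only the diagonal terms shrink to ρᵢσᵢ².
True-score variance = [15.3²·0.64 + 22.6²·0.64] + 352.696 = 476.704 + 352.696 = 829.4.
Reliability = 829.4 / 1097.55 = 0.7557.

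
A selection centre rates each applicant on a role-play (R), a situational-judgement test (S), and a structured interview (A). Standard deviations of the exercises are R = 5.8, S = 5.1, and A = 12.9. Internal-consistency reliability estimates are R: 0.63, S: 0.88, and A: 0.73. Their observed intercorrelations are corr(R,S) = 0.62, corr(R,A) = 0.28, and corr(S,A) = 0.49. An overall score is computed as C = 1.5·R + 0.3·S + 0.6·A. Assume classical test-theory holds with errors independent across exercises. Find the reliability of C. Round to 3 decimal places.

0.782

Var(C) = 1.5²·5.8² + 0.3²·5.1² + 0.6²·12.9² + 2·[0.45·5.8·5.1·0.62 + 0.9·5.8·12.9·0.28 + 0.18·5.1·12.9·0.49] = 137.939 + 65.8203 = 203.759.
Under uncorrelated errors the observed covariances equal the true-score covariances, so only the own-variance terms attenuate.
True-score variance = [1.5²·5.8²·0.63 + 0.3²·5.1²·0.88 + 0.6²·12.9²·0.73] + 65.8203 = 93.4772 + 65.8203 = 159.298.
Reliability = 159.298 / 203.759 = 0.782.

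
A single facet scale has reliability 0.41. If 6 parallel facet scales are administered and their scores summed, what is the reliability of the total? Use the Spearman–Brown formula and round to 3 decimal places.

ρ_k = kρ / (1 + (k−1)ρ) = 6·0.41 / (1 + 5·0.41) = 2.460 / 3.050 = 0.807.

0.807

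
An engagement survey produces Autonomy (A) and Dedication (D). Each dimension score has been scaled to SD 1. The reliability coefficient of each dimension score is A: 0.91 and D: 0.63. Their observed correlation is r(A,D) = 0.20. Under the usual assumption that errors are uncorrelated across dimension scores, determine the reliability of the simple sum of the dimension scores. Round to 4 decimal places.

0.8083

Var(A+D) = 2 + 2·[0.20] = 2 + 0.4 = 2.4.
Under uncorrelated errors the observed covariances equal the true-score covariances, so only the own-variance terms attenuate.
True-score variance = [0.91 + 0.63] + 0.4 = 1.54 + 0.4 = 1.94.
Reliability = 1.94 / 2.4 = 0.8083.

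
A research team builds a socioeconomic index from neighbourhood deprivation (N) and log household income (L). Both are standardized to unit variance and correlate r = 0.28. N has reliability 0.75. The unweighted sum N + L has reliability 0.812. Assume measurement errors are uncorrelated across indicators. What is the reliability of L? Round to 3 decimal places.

0.769

Var(N+L) = 2 + 2·0.28 = 2.560.
True-score variance = ρ_N + ρ_L + 2·0.28, so 0.812 = (0.75 + ρ_L + 0.56) / 2.560.
ρ_L = 0.812·2.560 − 0.75 − 0.56 = 0.769.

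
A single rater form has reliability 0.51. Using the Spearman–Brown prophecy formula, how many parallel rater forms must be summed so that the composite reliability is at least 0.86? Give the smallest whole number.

6

k ≥ ρ*(1−ρ₁)/(ρ₁(1−ρ*)) = 0.86·0.49 / (0.51·0.14) = 5.902.
Smallest integer k = 6.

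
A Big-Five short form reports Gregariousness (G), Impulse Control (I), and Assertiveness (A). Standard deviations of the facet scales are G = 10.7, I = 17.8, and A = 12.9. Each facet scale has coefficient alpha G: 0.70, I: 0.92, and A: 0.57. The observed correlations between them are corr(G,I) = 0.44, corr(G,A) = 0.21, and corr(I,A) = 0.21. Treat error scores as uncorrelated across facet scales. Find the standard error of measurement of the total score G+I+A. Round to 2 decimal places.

11.46

Var(total) = 597.74 + 322.018 = 919.758.
True-score variance = 466.49 + 322.018 = 788.507, so reliability = 0.8573.
Error variance = 919.758 − 788.507 = 131.251; SEM = √131.251 = 11.46.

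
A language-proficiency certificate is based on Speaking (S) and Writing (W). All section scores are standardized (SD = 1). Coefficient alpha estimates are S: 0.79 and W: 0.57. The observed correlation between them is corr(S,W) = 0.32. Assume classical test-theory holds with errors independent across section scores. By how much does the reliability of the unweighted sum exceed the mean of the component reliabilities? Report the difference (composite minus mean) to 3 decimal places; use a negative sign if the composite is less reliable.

Var(sum) = 2 + 0.64 = 2.64; true-score variance = 1.36 + 0.64 = 2; composite reliability = 0.7576.
Mean component reliability = 0.6800.
Difference = 0.7576 − 0.6800 = 0.078.

0.078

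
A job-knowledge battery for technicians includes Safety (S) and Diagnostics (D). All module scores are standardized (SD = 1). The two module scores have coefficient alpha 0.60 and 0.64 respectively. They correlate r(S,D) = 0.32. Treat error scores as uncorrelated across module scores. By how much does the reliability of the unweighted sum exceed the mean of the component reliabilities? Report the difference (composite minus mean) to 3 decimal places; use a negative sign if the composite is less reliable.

0.092

Var(sum) = 2 + 0.64 = 2.64; true-score variance = 1.24 + 0.64 = 1.88; composite reliability = 0.7121.
Mean component reliability = 0.6200.
Difference = 0.7121 − 0.6200 = 0.092.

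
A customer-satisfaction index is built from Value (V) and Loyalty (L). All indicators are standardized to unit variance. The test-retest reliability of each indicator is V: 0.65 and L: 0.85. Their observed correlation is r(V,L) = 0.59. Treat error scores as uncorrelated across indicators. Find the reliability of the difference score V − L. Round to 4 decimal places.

0.3902

Var(V−L) = 1 + 1 − 2·0.59 = 2 − 1.18 = 0.82.
Because errors are independent across components, Cov(Tᵢ,Tⱼ) = Cov(Xᵢ,Xⱼ); the off-diagonal part of the true-score variance is the same as above.
True-score variance = [0.65 + 0.85] − 1.18 = 1.5 − 1.18 = 0.32.
Reliability = 0.32 / 0.82 = 0.3902.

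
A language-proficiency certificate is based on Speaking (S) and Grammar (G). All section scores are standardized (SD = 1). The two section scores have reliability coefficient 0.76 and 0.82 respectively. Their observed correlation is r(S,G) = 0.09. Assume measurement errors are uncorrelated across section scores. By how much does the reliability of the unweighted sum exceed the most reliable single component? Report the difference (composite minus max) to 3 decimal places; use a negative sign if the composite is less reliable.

Var(sum) = 2 + 0.18 = 2.18; true-score variance = 1.58 + 0.18 = 1.76; composite reliability = 0.8073.
Max component reliability = 0.8200.
Difference = 0.8073 − 0.8200 = -0.013.

-0.013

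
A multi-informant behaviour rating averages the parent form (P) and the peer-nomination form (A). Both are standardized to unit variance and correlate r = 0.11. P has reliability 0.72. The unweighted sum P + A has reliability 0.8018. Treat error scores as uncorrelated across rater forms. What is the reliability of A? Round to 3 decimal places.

Var(P+A) = 2 + 2·0.11 = 2.220.
True-score variance = ρ_P + ρ_A + 2·0.11, so 0.8018 = (0.72 + ρ_A + 0.22) / 2.220.
ρ_A = 0.8018·2.220 − 0.72 − 0.22 = 0.840.

0.840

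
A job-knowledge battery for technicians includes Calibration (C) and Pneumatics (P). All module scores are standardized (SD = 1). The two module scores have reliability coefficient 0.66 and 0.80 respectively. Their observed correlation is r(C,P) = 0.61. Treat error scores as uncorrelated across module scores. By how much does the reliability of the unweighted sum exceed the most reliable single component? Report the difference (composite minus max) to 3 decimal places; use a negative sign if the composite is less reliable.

0.032

Var(sum) = 2 + 1.22 = 3.22; true-score variance = 1.46 + 1.22 = 2.68; composite reliability = 0.8323.
Max component reliability = 0.8000.
Difference = 0.8323 − 0.8000 = 0.032.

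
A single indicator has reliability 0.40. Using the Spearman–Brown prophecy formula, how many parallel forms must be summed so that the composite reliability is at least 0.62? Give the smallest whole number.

3

k ≥ ρ*(1−ρ₁)/(ρ₁(1−ρ*)) = 0.62·0.60 / (0.40·0.38) = 2.447.
Smallest integer k = 3.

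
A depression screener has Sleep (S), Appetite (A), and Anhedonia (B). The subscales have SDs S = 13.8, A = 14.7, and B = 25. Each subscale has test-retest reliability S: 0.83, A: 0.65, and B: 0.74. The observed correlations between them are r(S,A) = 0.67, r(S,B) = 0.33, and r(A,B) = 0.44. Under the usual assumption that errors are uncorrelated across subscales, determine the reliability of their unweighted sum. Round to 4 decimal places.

Var(S+A+B) = 13.8² + 14.7² + 25² + 2·[13.8·14.7·0.67 + 13.8·25·0.33 + 14.7·25·0.44] = 1031.53 + 822.932 = 1854.46.
With uncorrelated errors the cross-covariances are all true-score covariance, so they carry over unchanged; only the diagonal terms shrink to ρᵢσᵢ².
True-score variance = [13.8²·0.83 + 14.7²·0.65 + 25²·0.74] + 822.932 = 761.024 + 822.932 = 1583.96.
Reliability = 1583.96 / 1854.46 = 0.8541.

0.8541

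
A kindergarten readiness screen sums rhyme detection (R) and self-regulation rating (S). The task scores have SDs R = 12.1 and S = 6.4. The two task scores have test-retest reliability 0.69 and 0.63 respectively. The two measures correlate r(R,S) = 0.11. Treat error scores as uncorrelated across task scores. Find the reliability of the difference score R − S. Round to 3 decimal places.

Var(R−S) = 12.1² + 6.4² − 2·12.1·6.4·0.11 = 187.37 − 17.0368 = 170.333.
Because errors are independent across components, Cov(Tᵢ,Tⱼ) = Cov(Xᵢ,Xⱼ); the off-diagonal part of the true-score variance is the same as above.
True-score variance = [12.1²·0.69 + 6.4²·0.63] − 17.0368 = 126.828 − 17.0368 = 109.791.
Reliability = 109.791 / 170.333 = 0.645.

0.645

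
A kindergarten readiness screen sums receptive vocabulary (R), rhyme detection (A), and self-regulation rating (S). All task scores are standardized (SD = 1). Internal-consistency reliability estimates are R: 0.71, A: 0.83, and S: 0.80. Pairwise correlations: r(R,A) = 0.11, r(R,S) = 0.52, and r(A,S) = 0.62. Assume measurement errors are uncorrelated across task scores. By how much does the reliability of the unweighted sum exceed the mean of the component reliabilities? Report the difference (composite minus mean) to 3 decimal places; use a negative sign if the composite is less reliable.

0.100

Var(sum) = 3 + 2.5 = 5.5; true-score variance = 2.34 + 2.5 = 4.84; composite reliability = 0.8800.
Mean component reliability = 0.7800.
Difference = 0.8800 − 0.7800 = 0.100.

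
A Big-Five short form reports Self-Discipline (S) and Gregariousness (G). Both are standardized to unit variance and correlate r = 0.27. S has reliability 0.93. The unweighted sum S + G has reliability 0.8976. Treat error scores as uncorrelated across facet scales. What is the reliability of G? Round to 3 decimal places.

0.810

Var(S+G) = 2 + 2·0.27 = 2.540.
True-score variance = ρ_S + ρ_G + 2·0.27, so 0.8976 = (0.93 + ρ_G + 0.54) / 2.540.
ρ_G = 0.8976·2.540 − 0.93 − 0.54 = 0.810.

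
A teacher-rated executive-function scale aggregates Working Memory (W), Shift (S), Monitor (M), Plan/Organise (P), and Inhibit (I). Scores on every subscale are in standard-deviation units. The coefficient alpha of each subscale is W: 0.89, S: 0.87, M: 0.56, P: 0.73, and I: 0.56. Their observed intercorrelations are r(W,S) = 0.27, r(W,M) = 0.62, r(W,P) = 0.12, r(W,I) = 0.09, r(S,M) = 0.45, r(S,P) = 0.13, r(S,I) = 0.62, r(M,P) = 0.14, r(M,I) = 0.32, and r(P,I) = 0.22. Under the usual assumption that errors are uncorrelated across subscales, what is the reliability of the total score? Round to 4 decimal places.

Var(W+S+M+P+I) = 5 + 2·[0.27 + 0.62 + 0.12 + 0.09 + 0.45 + 0.13 + 0.62 + 0.14 + 0.32 + 0.22] = 5 + 5.96 = 10.96.
Because errors are independent across components, Cov(Tᵢ,Tⱼ) = Cov(Xᵢ,Xⱼ); the off-diagonal part of the true-score variance is the same as above.
True-score variance = [0.89 + 0.87 + 0.56 + 0.73 + 0.56] + 5.96 = 3.61 + 5.96 = 9.57.
Reliability = 9.57 / 10.96 = 0.8732.

0.8732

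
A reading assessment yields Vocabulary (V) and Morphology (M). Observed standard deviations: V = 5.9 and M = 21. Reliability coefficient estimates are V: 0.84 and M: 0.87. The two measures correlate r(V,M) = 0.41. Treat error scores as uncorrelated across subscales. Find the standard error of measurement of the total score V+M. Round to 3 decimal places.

Var(total) = 475.81 + 101.598 = 577.408.
True-score variance = 412.91 + 101.598 = 514.508, so reliability = 0.8911.
Error variance = 577.408 − 514.508 = 62.8996; SEM = √62.8996 = 7.931.

7.931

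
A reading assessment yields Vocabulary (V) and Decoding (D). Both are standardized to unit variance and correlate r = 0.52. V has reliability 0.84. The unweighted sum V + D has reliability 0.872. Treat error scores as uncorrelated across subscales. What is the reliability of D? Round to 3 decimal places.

Var(V+D) = 2 + 2·0.52 = 3.040.
True-score variance = ρ_V + ρ_D + 2·0.52, so 0.872 = (0.84 + ρ_D + 1.04) / 3.040.
ρ_D = 0.872·3.040 − 0.84 − 1.04 = 0.771.

0.771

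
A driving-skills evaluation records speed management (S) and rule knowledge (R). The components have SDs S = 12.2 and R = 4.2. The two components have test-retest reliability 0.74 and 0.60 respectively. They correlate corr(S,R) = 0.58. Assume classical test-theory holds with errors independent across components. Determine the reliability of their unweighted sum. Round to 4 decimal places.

Var(S+R) = 12.2² + 4.2² + 2·[12.2·4.2·0.58] = 166.48 + 59.4384 = 225.918.
With uncorrelated errors the cross-covariances are all true-score covariance, so they carry over unchanged; only the diagonal terms shrink to ρᵢσᵢ².
True-score variance = [12.2²·0.74 + 4.2²·0.60] + 59.4384 = 120.726 + 59.4384 = 180.164.
Reliability = 180.164 / 225.918 = 0.7975.

0.7975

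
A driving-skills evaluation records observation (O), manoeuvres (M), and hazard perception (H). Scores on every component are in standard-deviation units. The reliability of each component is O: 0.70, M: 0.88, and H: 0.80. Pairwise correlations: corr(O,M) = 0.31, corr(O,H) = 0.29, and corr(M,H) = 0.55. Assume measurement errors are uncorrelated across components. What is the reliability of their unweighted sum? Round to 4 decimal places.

Var(O+M+H) = 3 + 2·[0.31 + 0.29 + 0.55] = 3 + 2.3 = 5.3.
Under uncorrelated errors the observed covariances equal the true-score covariances, so only the own-variance terms attenuate.
True-score variance = [0.70 + 0.88 + 0.80] + 2.3 = 2.38 + 2.3 = 4.68.
Reliability = 4.68 / 5.3 = 0.8830.

0.8830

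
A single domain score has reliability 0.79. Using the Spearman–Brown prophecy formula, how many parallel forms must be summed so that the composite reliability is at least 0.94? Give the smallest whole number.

k ≥ ρ*(1−ρ₁)/(ρ₁(1−ρ*)) = 0.94·0.21 / (0.79·0.06) = 4.165.
Smallest integer k = 5.

5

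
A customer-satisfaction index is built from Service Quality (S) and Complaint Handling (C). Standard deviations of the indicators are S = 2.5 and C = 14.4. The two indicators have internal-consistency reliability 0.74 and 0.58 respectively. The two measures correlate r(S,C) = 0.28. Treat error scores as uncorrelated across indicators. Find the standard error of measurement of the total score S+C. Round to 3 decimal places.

Var(total) = 213.61 + 20.16 = 233.77.
True-score variance = 124.894 + 20.16 = 145.054, so reliability = 0.6205.
Error variance = 233.77 − 145.054 = 88.7162; SEM = √88.7162 = 9.419.

9.419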